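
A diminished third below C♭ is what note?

A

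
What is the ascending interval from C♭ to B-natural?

The letter names run C→B, a span of 6 letter steps, so the interval is some kind of seventh.
Cb to B is 12 semitones. A major seventh is 11, so 12 makes it augmented.

augmented seventh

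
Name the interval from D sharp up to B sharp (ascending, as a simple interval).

The letter names run D→B, a span of 5 letter steps, so the interval is some kind of sixth.
D# to B# is 9 semitones. A major sixth is 9, so 9 makes it major.

major sixth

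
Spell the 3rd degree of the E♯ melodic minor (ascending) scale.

G#

The E# melodic minor (ascending) scale runs E# F## G# A# B# C## D##.
Degree 3 is G#.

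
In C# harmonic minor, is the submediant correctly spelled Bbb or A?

A

Each scale degree takes a distinct letter name. Degree 6 of a scale on C must use the letter A.
A and Bbb are enharmonically the same pitch, but only A uses the letter A, so it is the correct spelling here.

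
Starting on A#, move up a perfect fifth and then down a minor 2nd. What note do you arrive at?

D##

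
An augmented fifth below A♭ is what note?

A fifth below A lands on the letter D.
An augmented fifth spans 8 semitones, so Ab moves to pitch class 0. On the letter D that is Dbb.

Dbb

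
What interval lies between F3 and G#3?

augmented second

Counting letters F–G gives a second.
F→G# = 3 semitones, 1 wider than the major second (2), so augmented.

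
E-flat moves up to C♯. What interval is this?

augmented sixth

Counting letters E–F–G–A–B–C gives a sixth.
Eb→C# = 10 semitones, 1 wider than the major sixth (9), so augmented.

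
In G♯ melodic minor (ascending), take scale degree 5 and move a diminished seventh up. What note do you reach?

Scale degree 5 of G# melodic minor (ascending) is D#.
A diminished seventh (9 semitones) above D# lands on the letter C, giving C.

C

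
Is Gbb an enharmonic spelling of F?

Yes

Gbb is pitch class 5; F is pitch class 5.
All spellings map to pitch class 5, so they are enharmonically equivalent.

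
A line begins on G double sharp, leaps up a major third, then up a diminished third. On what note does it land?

D#

A major third up from G## is B## (letter B, 4 semitones up).
A diminished third up from B## is D# (letter D, 2 semitones up).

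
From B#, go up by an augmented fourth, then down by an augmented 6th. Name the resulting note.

An augmented fourth up from B# is E## (letter E, 6 semitones up).
An augmented sixth down from E## is G# (letter G, 10 semitones down).

G#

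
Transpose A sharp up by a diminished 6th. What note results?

F

A up a major sixth is F#, so the target letter is F.
From A#, a diminished sixth is 7 semitones up: F.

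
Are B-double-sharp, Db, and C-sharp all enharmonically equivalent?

B## is pitch class 1; Db is pitch class 1; C# is pitch class 1.
All spellings map to pitch class 1, so they are enharmonically equivalent.

Yes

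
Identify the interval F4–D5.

The letter names run F→D, a span of 5 letter steps, so the interval is some kind of sixth.
F to D is 9 semitones. A major sixth is 9, so 9 makes it major.

major sixth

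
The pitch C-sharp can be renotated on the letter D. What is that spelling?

Plain D sits 1 semitone above C#, so on the letter D the same pitch needs a flat: Db.

Db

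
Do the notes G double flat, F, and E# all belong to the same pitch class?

Yes

Gbb = pitch class 5 and F = pitch class 5 and E# = pitch class 5 — the same pitch class, so they are enharmonic equivalents.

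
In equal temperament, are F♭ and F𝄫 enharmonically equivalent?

No

Fb is pitch class 4; Fbb is pitch class 3.
The pitch classes differ (4 vs. 3), so they are not enharmonic equivalents.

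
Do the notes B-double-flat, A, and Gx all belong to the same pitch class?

Yes

Bbb = pitch class 9 and A = pitch class 9 and G## = pitch class 9 — the same pitch class, so they are enharmonic equivalents.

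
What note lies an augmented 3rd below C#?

C down a major third is Ab, so the target letter is A.
From C#, an augmented third is 5 semitones down: Ab.

Ab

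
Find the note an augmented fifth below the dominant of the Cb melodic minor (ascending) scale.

Cbb

The dominant of Cb melodic minor (ascending) is Gb.
An augmented fifth (8 semitones) below Gb lands on the letter C, giving Cbb.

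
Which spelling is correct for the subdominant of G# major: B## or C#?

C#

Each scale degree takes a distinct letter name. Degree 4 of a scale on G must use the letter C.
C# and B## are enharmonically the same pitch, but only C# uses the letter C, so it is the correct spelling here.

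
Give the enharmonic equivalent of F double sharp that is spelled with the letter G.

F## is pitch class 7. The letter G alone is pitch class 7.
Pitch class 7 on G needs no accidental: G.

G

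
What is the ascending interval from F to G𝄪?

doubly augmented second

The letter names run F→G, a span of 1 letter step, so the interval is some kind of second.
F to G## is 4 semitones. A major second is 2, so 4 makes it doubly augmented.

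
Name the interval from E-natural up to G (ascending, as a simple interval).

The letter names run E→G, a span of 2 letter steps, so the interval is some kind of third.
E to G is 3 semitones. A major third is 4, so 3 makes it minor.

minor third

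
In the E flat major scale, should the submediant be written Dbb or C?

C

Each scale degree takes a distinct letter name. Degree 6 of a scale on E must use the letter C.
C and Dbb are enharmonically the same pitch, but only C uses the letter C, so it is the correct spelling here.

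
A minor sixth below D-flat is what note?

F

A sixth below D lands on the letter F.
A minor sixth spans 8 semitones, so Db moves to pitch class 5. On the letter F that is F.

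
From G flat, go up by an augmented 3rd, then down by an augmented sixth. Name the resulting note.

An augmented third up from Gb is B (letter B, 5 semitones up).
An augmented sixth down from B is Db (letter D, 10 semitones down).

Db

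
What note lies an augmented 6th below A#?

A down a major sixth is C, so the target letter is C.
From A#, an augmented sixth is 10 semitones down: C.

C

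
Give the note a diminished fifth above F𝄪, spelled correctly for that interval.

C#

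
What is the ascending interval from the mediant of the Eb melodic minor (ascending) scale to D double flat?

diminished fifth

The mediant of Eb melodic minor (ascending) is Gb.
Gb up to Dbb: letters G→D make it a fifth; 6 semitones makes it diminished.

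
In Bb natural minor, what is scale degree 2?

C

The Bb natural minor scale runs Bb C Db Eb F Gb Ab.
Degree 2 is C.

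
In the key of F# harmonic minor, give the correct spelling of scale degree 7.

Degree 7 takes the letter 6 steps above F, which is E.
In harmonic minor, degree 7 sits 11 semitones above the tonic. F# + 11 semitones is pitch class 5, spelled on E as E#.

E#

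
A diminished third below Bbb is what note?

A third below B lands on the letter G.
A diminished third spans 2 semitones, so Bbb moves to pitch class 7. On the letter G that is G.

G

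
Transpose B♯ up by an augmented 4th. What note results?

B up a perfect fourth is E, so the target letter is E.
From B#, an augmented fourth is 6 semitones up: E##.

E##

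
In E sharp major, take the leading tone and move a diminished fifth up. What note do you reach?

A#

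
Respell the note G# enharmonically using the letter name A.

Ab

G# is pitch class 8. The letter A alone is pitch class 9.
To reach pitch class 8 from A requires an offset of -1 semitone, i.e. flat: Ab.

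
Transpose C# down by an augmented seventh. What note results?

Db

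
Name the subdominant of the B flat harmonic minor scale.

The Bb harmonic minor scale runs Bb C Db Eb F Gb A.
Degree 4 is Eb.

Eb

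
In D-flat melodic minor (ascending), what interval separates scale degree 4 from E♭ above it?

major sixth

Scale degree 4 of Db melodic minor (ascending) is Gb.
Gb up to Eb: letters G→E make it a sixth; 9 semitones makes it major.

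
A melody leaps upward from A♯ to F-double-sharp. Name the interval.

The letter names run A→F, a span of 5 letter steps, so the interval is some kind of sixth.
A# to F## is 9 semitones. A major sixth is 9, so 9 makes it major.

major sixth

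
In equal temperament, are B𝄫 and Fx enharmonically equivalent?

Bbb is pitch class 9; F## is pitch class 7.
The pitch classes differ (9 vs. 7), so they are not enharmonic equivalents.

No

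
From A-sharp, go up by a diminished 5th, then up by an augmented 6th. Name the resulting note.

A diminished fifth up from A# is E (letter E, 6 semitones up).
An augmented sixth up from E is C## (letter C, 10 semitones up).

C##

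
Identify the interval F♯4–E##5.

augmented seventh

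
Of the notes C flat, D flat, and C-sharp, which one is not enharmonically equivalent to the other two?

Cb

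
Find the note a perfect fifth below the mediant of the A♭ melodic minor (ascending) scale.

Fb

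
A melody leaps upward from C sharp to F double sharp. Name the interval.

Counting letters C–D–E–F gives a fourth.
C#→F## = 6 semitones, 1 wider than the perfect fourth (5), so augmented.

augmented fourth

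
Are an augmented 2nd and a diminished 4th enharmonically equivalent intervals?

No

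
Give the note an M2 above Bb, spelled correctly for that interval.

C

B up a major second is C#, so the target letter is C.
From Bb, a major second is 2 semitones up: C.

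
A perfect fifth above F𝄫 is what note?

F up a perfect fifth is C, so the target letter is C.
From Fbb, a perfect fifth is 7 semitones up: Cbb.

Cbb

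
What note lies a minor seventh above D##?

D up a major seventh is C#, so the target letter is C.
From D##, a minor seventh is 10 semitones up: C##.

C##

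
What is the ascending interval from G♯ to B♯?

Counting letters G–A–B gives a third.
G#→B# = 4 semitones, exactly the major third.

major third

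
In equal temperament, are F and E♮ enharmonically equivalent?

No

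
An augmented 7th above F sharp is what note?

E##

A seventh above F lands on the letter E.
An augmented seventh spans 12 semitones, so F# moves to pitch class 6. On the letter E that is E##.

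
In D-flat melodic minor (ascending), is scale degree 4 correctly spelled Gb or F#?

Gb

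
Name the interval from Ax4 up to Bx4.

The letter names run A→B, a span of 1 letter step, so the interval is some kind of second.
A## to B## is 2 semitones. A major second is 2, so 2 makes it major.

major second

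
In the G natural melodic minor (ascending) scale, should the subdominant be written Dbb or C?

Each scale degree takes a distinct letter name. Degree 4 of a scale on G must use the letter C.
C and Dbb are enharmonically the same pitch, but only C uses the letter C, so it is the correct spelling here.

C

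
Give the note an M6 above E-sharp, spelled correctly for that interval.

A sixth above E lands on the letter C.
A major sixth spans 9 semitones, so E# moves to pitch class 2. On the letter C that is C##.

C##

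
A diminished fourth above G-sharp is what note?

G up a perfect fourth is C, so the target letter is C.
From G#, a diminished fourth is 4 semitones up: C.

C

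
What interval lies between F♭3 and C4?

augmented fifth

Counting letters F–G–A–B–C gives a fifth.
Fb→C = 8 semitones, 1 wider than the perfect fifth (7), so augmented.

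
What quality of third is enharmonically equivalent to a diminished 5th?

doubly augmented

A diminished fifth spans 6 semitones.
A third spanning 6 semitones is doubly augmented (the major third is 4).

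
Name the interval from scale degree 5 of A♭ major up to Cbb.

diminished sixth

Scale degree 5 of Ab major is Eb.
Eb up to Cbb: letters E→C make it a sixth; 7 semitones makes it diminished.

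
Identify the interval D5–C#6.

major seventh

The letter names run D→C, a span of 6 letter steps, so the interval is some kind of seventh.
D to C# is 11 semitones. A major seventh is 11, so 11 makes it major.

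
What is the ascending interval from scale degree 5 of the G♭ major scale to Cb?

minor seventh

Scale degree 5 of Gb major is Db.
Db up to Cb: letters D→C make it a seventh; 10 semitones makes it minor.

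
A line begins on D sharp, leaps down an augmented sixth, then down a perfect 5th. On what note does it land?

Bb

An augmented sixth down from D# is F (letter F, 10 semitones down).
A perfect fifth down from F is Bb (letter B, 7 semitones down).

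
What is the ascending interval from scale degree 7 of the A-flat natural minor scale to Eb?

Scale degree 7 of Ab natural minor is Gb.
Gb up to Eb: letters G→E make it a sixth; 9 semitones makes it major.

major sixth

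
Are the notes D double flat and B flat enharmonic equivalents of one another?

No

Two spellings are enharmonically equivalent only if they share a pitch class.
Here Dbb → 0, Bb → 10; 0 ≠ 10, so they are not.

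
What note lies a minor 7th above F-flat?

Ebb

F up a major seventh is E, so the target letter is E.
From Fb, a minor seventh is 10 semitones up: Ebb.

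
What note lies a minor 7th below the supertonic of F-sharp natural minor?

A#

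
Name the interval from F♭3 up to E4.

The letter names run F→E, a span of 6 letter steps, so the interval is some kind of seventh.
Fb to E is 12 semitones. A major seventh is 11, so 12 makes it augmented.

augmented seventh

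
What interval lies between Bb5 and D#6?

augmented third

The letter names run B→D, a span of 2 letter steps, so the interval is some kind of third.
Bb to D# is 5 semitones. A major third is 4, so 5 makes it augmented.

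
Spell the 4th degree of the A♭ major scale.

Db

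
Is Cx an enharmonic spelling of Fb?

C## is pitch class 2; Fb is pitch class 4.
The pitch classes differ (2 vs. 4), so they are not enharmonic equivalents.

No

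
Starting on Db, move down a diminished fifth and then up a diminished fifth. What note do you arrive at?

Db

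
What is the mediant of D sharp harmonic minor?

Degree 3 takes the letter 2 steps above D, which is F.
In harmonic minor, degree 3 sits 3 semitones above the tonic. D# + 3 semitones is pitch class 6, spelled on F as F#.

F#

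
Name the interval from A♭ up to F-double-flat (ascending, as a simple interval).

Counting letters A–B–C–D–E–F gives a sixth.
Ab→Fbb = 7 semitones, 2 narrower than the major sixth (9), so diminished.

diminished sixth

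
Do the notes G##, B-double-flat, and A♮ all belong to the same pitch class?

G## = pitch class 9 and Bbb = pitch class 9 and A = pitch class 9 — the same pitch class, so they are enharmonic equivalents.

Yes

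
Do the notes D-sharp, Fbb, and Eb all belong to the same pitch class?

Yes

D# is pitch class 3; Fbb is pitch class 3; Eb is pitch class 3.
All spellings map to pitch class 3, so they are enharmonically equivalent.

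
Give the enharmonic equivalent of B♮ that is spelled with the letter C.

Plain C sits 1 semitone above B, so on the letter C the same pitch needs a flat: Cb.

Cb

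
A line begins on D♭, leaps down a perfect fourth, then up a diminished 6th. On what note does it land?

A perfect fourth down from Db is Ab (letter A, 5 semitones down).
A diminished sixth up from Ab is Fbb (letter F, 7 semitones up).

Fbb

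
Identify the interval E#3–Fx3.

major second

The letter names run E→F, a span of 1 letter step, so the interval is some kind of second.
E# to F## is 2 semitones. A major second is 2, so 2 makes it major.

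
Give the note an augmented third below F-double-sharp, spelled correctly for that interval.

D

F down a major third is Db, so the target letter is D.
From F##, an augmented third is 5 semitones down: D.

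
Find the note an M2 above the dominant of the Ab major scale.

The dominant of Ab major is Eb.
A major second (2 semitones) above Eb lands on the letter F, giving F.

F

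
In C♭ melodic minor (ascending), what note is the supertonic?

Degree 2 takes the letter 1 step above C, which is D.
In melodic minor (ascending), degree 2 sits 2 semitones above the tonic. Cb + 2 semitones is pitch class 1, spelled on D as Db.

Db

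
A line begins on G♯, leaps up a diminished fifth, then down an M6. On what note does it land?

F

A diminished fifth up from G# is D (letter D, 6 semitones up).
A major sixth down from D is F (letter F, 9 semitones down).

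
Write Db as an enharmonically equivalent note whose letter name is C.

Plain C sits 1 semitone below Db, so on the letter C the same pitch needs a sharp: C#.

C#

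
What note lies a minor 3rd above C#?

C up a major third is E, so the target letter is E.
From C#, a minor third is 3 semitones up: E.

E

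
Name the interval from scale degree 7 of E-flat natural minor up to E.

augmented second

Scale degree 7 of Eb natural minor is Db.
Db up to E: letters D→E make it a second; 3 semitones makes it augmented.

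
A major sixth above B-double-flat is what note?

B up a major sixth is G#, so the target letter is G.
From Bbb, a major sixth is 9 semitones up: Gb.

Gb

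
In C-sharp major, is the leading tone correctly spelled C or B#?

B#

Each scale degree takes a distinct letter name. Degree 7 of a scale on C must use the letter B.
B# and C are enharmonically the same pitch, but only B# uses the letter B, so it is the correct spelling here.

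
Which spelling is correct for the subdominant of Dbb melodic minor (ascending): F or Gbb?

Each scale degree takes a distinct letter name. Degree 4 of a scale on D must use the letter G.
Gbb and F are enharmonically the same pitch, but only Gbb uses the letter G, so it is the correct spelling here.

Gbb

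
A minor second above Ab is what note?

Bbb

A up a major second is B, so the target letter is B.
From Ab, a minor second is 1 semitone up: Bbb.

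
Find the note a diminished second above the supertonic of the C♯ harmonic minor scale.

Eb

The supertonic of C# harmonic minor is D#.
A diminished second (0 semitones) above D# lands on the letter E, giving Eb.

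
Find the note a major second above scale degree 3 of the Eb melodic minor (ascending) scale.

Ab

Scale degree 3 of Eb melodic minor (ascending) is Gb.
A major second (2 semitones) above Gb lands on the letter A, giving Ab.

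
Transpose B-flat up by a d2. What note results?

Cbb

B up a major second is C#, so the target letter is C.
From Bb, a diminished second is 0 semitones up: Cbb.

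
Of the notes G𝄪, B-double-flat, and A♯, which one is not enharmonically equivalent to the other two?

A#

In 12-tone equal temperament, enharmonic equivalents share a pitch class. G## is pitch class 9; Bbb is pitch class 9; A# is pitch class 10.
G## and Bbb share pitch class 9, while A# is pitch class 10.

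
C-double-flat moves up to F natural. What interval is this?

doubly augmented fourth

The letter names run C→F, a span of 3 letter steps, so the interval is some kind of fourth.
Cbb to F is 7 semitones. A perfect fourth is 5, so 7 makes it doubly augmented.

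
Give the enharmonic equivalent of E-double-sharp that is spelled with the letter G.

E## is pitch class 6. The letter G alone is pitch class 7.
To reach pitch class 6 from G requires an offset of -1 semitone, i.e. flat: Gb.

Gb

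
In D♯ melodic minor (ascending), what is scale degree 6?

B#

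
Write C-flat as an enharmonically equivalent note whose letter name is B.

B

Plain B sits at the same pitch as Cb, so on the letter B the same pitch needs a natural: B.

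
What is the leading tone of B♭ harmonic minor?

The Bb harmonic minor scale runs Bb C Db Eb F Gb A.
Degree 7 is A.

A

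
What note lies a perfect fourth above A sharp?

D#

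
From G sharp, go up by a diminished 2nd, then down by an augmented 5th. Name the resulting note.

A diminished second up from G# is Ab (letter A, 0 semitones up).
An augmented fifth down from Ab is Dbb (letter D, 8 semitones down).

Dbb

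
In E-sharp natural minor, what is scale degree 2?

Degree 2 takes the letter 1 step above E, which is F.
In natural minor, degree 2 sits 2 semitones above the tonic. E# + 2 semitones is pitch class 7, spelled on F as F##.

F##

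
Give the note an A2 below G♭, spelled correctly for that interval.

Fbb

A second below G lands on the letter F.
An augmented second spans 3 semitones, so Gb moves to pitch class 3. On the letter F that is Fbb.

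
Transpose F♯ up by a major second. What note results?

G#

F up a major second is G, so the target letter is G.
From F#, a major second is 2 semitones up: G#.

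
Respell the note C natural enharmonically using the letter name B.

Plain B sits 1 semitone below C, so on the letter B the same pitch needs a sharp: B#.

B#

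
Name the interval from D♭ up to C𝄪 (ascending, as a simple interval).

doubly augmented seventh

The letter names run D→C, a span of 6 letter steps, so the interval is some kind of seventh.
Db to C## is 13 semitones. A major seventh is 11, so 13 makes it doubly augmented.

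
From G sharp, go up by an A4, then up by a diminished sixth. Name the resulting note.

A

An augmented fourth up from G# is C## (letter C, 6 semitones up).
A diminished sixth up from C## is A (letter A, 7 semitones up).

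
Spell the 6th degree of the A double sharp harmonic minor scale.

F##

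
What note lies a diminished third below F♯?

F down a major third is Db, so the target letter is D.
From F#, a diminished third is 2 semitones down: D##.

D##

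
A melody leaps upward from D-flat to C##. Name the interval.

doubly augmented seventh

The letter names run D→C, a span of 6 letter steps, so the interval is some kind of seventh.
Db to C## is 13 semitones. A major seventh is 11, so 13 makes it doubly augmented.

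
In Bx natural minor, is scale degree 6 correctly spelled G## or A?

Each scale degree takes a distinct letter name. Degree 6 of a scale on B must use the letter G.
G## and A are enharmonically the same pitch, but only G## uses the letter G, so it is the correct spelling here.

G##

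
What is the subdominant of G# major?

C#

Degree 4 takes the letter 3 steps above G, which is C.
In major, degree 4 sits 5 semitones above the tonic. G# + 5 semitones is pitch class 1, spelled on C as C#.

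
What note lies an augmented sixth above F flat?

A sixth above F lands on the letter D.
An augmented sixth spans 10 semitones, so Fb moves to pitch class 2. On the letter D that is D.

D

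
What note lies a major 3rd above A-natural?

C#

A up a major third is C#, so the target letter is C.
From A, a major third is 4 semitones up: C#.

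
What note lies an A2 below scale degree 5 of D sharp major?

G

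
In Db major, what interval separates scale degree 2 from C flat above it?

Scale degree 2 of Db major is Eb.
Eb up to Cb: letters E→C make it a sixth; 8 semitones makes it minor.

minor sixth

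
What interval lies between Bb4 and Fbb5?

Counting letters B–C–D–E–F gives a fifth.
Bb→Fbb = 5 semitones, 2 narrower than the perfect fifth (7), so doubly diminished.

doubly diminished fifth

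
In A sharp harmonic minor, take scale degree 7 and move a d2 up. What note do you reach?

A

Scale degree 7 of A# harmonic minor is G##.
A diminished second (0 semitones) above G## lands on the letter A, giving A.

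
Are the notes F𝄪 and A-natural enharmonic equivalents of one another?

F## is pitch class 7; A is pitch class 9.
The pitch classes differ (7 vs. 9), so they are not enharmonic equivalents.

No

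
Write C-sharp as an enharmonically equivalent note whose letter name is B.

B##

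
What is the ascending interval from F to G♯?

augmented second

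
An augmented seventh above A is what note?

A seventh above A lands on the letter G.
An augmented seventh spans 12 semitones, so A moves to pitch class 9. On the letter G that is G##.

G##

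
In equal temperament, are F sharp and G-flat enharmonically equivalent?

Yes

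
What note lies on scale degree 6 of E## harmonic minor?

C##

Degree 6 takes the letter 5 steps above E, which is C.
In harmonic minor, degree 6 sits 8 semitones above the tonic. E## + 8 semitones is pitch class 2, spelled on C as C##.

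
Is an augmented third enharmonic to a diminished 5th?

No

An augmented third spans 5 semitones; a diminished fifth spans 6.
The spans differ, so they are not enharmonic equivalents.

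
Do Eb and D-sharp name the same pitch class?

Yes

Eb = pitch class 3 and D# = pitch class 3 — the same pitch class, so they are enharmonic equivalents.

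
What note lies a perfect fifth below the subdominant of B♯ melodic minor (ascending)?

A#

The subdominant of B# melodic minor (ascending) is E#.
A perfect fifth (7 semitones) below E# lands on the letter A, giving A#.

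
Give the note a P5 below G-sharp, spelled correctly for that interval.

G down a perfect fifth is C, so the target letter is C.
From G#, a perfect fifth is 7 semitones down: C#.

C#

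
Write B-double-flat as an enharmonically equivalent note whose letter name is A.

A

Bbb is pitch class 9. The letter A alone is pitch class 9.
Pitch class 9 on A needs no accidental: A.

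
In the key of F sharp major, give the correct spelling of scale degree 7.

The F# major scale runs F# G# A# B C# D# E#.
Degree 7 is E#.

E#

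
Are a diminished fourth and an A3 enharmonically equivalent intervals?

A diminished fourth spans 4 semitones; an augmented third spans 5.
The spans differ, so they are not enharmonic equivalents.

No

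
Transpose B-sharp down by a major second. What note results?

A#

A second below B lands on the letter A.
A major second spans 2 semitones, so B# moves to pitch class 10. On the letter A that is A#.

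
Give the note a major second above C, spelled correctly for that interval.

D

A second above C lands on the letter D.
A major second spans 2 semitones, so C moves to pitch class 2. On the letter D that is D.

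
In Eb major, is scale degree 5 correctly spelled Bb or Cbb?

Bb

Each scale degree takes a distinct letter name. Degree 5 of a scale on E must use the letter B.
Bb and Cbb are enharmonically the same pitch, but only Bb uses the letter B, so it is the correct spelling here.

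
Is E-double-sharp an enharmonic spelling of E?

No

Two spellings are enharmonically equivalent only if they share a pitch class.
Here E## → 6, E → 4; 4 ≠ 6, so they are not.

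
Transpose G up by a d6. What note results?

G up a major sixth is E, so the target letter is E.
From G, a diminished sixth is 7 semitones up: Ebb.

Ebb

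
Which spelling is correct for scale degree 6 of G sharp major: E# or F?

E#

Each scale degree takes a distinct letter name. Degree 6 of a scale on G must use the letter E.
E# and F are enharmonically the same pitch, but only E# uses the letter E, so it is the correct spelling here.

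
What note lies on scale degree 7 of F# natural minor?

The F# natural minor scale runs F# G# A B C# D E.
Degree 7 is E.

E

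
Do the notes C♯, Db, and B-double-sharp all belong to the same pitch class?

C# is pitch class 1; Db is pitch class 1; B## is pitch class 1.
All spellings map to pitch class 1, so they are enharmonically equivalent.

Yes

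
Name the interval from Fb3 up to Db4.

The letter names run F→D, a span of 5 letter steps, so the interval is some kind of sixth.
Fb to Db is 9 semitones. A major sixth is 9, so 9 makes it major.

major sixth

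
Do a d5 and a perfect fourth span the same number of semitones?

No

A diminished fifth spans 6 semitones; a perfect fourth spans 5.
The spans differ, so they are not enharmonic equivalents.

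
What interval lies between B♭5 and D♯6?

augmented third

The letter names run B→D, a span of 2 letter steps, so the interval is some kind of third.
Bb to D# is 5 semitones. A major third is 4, so 5 makes it augmented.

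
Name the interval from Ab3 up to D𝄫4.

diminished fourth

The letter names run A→D, a span of 3 letter steps, so the interval is some kind of fourth.
Ab to Dbb is 4 semitones. A perfect fourth is 5, so 4 makes it diminished.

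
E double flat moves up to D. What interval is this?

Counting letters E–F–G–A–B–C–D gives a seventh.
Ebb→D = 12 semitones, 1 wider than the major seventh (11), so augmented.

augmented seventh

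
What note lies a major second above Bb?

C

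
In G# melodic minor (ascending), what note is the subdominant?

C#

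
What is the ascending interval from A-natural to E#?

augmented fifth

Counting letters A–B–C–D–E gives a fifth.
A→E# = 8 semitones, 1 wider than the perfect fifth (7), so augmented.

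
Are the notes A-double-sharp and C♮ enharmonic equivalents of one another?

Two spellings are enharmonically equivalent only if they share a pitch class.
Here A## → 11, C → 0; 0 ≠ 11, so they are not.

No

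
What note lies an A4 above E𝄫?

Ab

A fourth above E lands on the letter A.
An augmented fourth spans 6 semitones, so Ebb moves to pitch class 8. On the letter A that is Ab.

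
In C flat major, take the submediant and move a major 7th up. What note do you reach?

The submediant of Cb major is Ab.
A major seventh (11 semitones) above Ab lands on the letter G, giving G.

G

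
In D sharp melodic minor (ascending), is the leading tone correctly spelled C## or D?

C##

Each scale degree takes a distinct letter name. Degree 7 of a scale on D must use the letter C.
C## and D are enharmonically the same pitch, but only C## uses the letter C, so it is the correct spelling here.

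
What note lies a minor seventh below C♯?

D#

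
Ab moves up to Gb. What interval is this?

The letter names run A→G, a span of 6 letter steps, so the interval is some kind of seventh.
Ab to Gb is 10 semitones. A major seventh is 11, so 10 makes it minor.

minor seventh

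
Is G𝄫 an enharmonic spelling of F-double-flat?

Two spellings are enharmonically equivalent only if they share a pitch class.
Here Gbb → 5, Fbb → 3; 3 ≠ 5, so they are not.

No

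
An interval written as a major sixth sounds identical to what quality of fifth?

A major sixth spans 9 semitones.
A fifth spanning 9 semitones is doubly augmented (the perfect fifth is 7).

doubly augmented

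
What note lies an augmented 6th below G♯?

G down a major sixth is Bb, so the target letter is B.
From G#, an augmented sixth is 10 semitones down: Bb.

Bb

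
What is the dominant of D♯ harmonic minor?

The D# harmonic minor scale runs D# E# F# G# A# B C##.
Degree 5 is A#.

A#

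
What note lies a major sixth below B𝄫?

B down a major sixth is D, so the target letter is D.
From Bbb, a major sixth is 9 semitones down: Dbb.

Dbb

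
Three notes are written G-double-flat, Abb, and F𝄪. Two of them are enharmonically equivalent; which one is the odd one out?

Gbb

In 12-tone equal temperament, enharmonic equivalents share a pitch class. Gbb is pitch class 5; Abb is pitch class 7; F## is pitch class 7.
Abb and F## share pitch class 7, while Gbb is pitch class 5.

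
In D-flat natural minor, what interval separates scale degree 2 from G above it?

major third

Scale degree 2 of Db natural minor is Eb.
Eb up to G: letters E→G make it a third; 4 semitones makes it major.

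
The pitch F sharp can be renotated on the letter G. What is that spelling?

Plain G sits 1 semitone above F#, so on the letter G the same pitch needs a flat: Gb.

Gb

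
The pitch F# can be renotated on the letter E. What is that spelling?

E##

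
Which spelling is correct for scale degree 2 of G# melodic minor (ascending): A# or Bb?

A#

Each scale degree takes a distinct letter name. Degree 2 of a scale on G must use the letter A.
A# and Bb are enharmonically the same pitch, but only A# uses the letter A, so it is the correct spelling here.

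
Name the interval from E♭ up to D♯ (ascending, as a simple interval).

augmented seventh

The letter names run E→D, a span of 6 letter steps, so the interval is some kind of seventh.
Eb to D# is 12 semitones. A major seventh is 11, so 12 makes it augmented.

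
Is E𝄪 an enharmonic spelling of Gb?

E## is pitch class 6; Gb is pitch class 6.
All spellings map to pitch class 6, so they are enharmonically equivalent.

Yes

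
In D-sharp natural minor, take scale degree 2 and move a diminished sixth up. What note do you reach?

C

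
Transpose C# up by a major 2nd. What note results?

A second above C lands on the letter D.
A major second spans 2 semitones, so C# moves to pitch class 3. On the letter D that is D#.

D#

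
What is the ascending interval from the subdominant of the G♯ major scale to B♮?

The subdominant of G# major is C#.
C# up to B: letters C→B make it a seventh; 10 semitones makes it minor.

minor seventh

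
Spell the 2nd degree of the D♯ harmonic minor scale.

The D# harmonic minor scale runs D# E# F# G# A# B C##.
Degree 2 is E#.

E#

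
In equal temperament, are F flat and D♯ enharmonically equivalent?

No

Fb is pitch class 4; D# is pitch class 3.
The pitch classes differ (4 vs. 3), so they are not enharmonic equivalents.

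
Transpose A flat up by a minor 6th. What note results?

Fb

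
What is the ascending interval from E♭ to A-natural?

Counting letters E–F–G–A gives a fourth.
Eb→A = 6 semitones, 1 wider than the perfect fourth (5), so augmented.

augmented fourth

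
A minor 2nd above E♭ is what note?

Fb

A second above E lands on the letter F.
A minor second spans 1 semitone, so Eb moves to pitch class 4. On the letter F that is Fb.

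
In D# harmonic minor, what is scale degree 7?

C##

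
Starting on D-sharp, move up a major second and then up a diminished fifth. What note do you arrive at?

B

A major second up from D# is E# (letter E, 2 semitones up).
A diminished fifth up from E# is B (letter B, 6 semitones up).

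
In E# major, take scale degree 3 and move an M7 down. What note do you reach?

A#

Scale degree 3 of E# major is G##.
A major seventh (11 semitones) below G## lands on the letter A, giving A#.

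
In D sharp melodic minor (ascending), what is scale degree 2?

The D# melodic minor (ascending) scale runs D# E# F# G# A# B# C##.
Degree 2 is E#.

E#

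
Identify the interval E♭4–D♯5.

augmented seventh

The letter names run E→D, a span of 6 letter steps, so the interval is some kind of seventh.
Eb to D# is 12 semitones. A major seventh is 11, so 12 makes it augmented.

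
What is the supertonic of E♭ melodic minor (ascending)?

Degree 2 takes the letter 1 step above E, which is F.
In melodic minor (ascending), degree 2 sits 2 semitones above the tonic. Eb + 2 semitones is pitch class 5, spelled on F as F.

F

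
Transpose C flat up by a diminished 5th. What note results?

Gbb

C up a perfect fifth is G, so the target letter is G.
From Cb, a diminished fifth is 6 semitones up: Gbb.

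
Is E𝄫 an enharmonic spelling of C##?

Ebb = pitch class 2 and C## = pitch class 2 — the same pitch class, so they are enharmonic equivalents.

Yes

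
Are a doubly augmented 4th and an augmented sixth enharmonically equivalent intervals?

No

A doubly augmented fourth spans 7 semitones; an augmented sixth spans 10.
The spans differ, so they are not enharmonic equivalents.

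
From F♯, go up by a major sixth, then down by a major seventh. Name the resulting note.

E

A major sixth up from F# is D# (letter D, 9 semitones up).
A major seventh down from D# is E (letter E, 11 semitones down).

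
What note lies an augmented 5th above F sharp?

A fifth above F lands on the letter C.
An augmented fifth spans 8 semitones, so F# moves to pitch class 2. On the letter C that is C##.

C##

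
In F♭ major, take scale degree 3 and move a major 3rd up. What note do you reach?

C

Scale degree 3 of Fb major is Ab.
A major third (4 semitones) above Ab lands on the letter C, giving C.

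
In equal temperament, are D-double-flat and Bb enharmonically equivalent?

Two spellings are enharmonically equivalent only if they share a pitch class.
Here Dbb → 0, Bb → 10; 0 ≠ 10, so they are not.

No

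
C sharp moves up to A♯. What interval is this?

major sixth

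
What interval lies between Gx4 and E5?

diminished sixth

Counting letters G–A–B–C–D–E gives a sixth.
G##→E = 7 semitones, 2 narrower than the major sixth (9), so diminished.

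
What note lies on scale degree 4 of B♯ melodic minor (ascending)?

Degree 4 takes the letter 3 steps above B, which is E.
In melodic minor (ascending), degree 4 sits 5 semitones above the tonic. B# + 5 semitones is pitch class 5, spelled on E as E#.

E#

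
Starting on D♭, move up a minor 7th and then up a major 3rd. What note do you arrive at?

Eb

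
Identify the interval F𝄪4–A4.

diminished third

Counting letters F–G–A gives a third.
F##→A = 2 semitones, 2 narrower than the major third (4), so diminished.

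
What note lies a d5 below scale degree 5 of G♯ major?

G##

Scale degree 5 of G# major is D#.
A diminished fifth (6 semitones) below D# lands on the letter G, giving G##.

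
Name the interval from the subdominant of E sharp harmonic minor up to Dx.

augmented fourth

The subdominant of E# harmonic minor is A#.
A# up to D##: letters A→D make it a fourth; 6 semitones makes it augmented.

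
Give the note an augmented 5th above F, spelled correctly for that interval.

C#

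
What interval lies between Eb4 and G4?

Counting letters E–F–G gives a third.
Eb→G = 4 semitones, exactly the major third.

major third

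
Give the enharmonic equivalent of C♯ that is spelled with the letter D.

C# is pitch class 1. The letter D alone is pitch class 2.
To reach pitch class 1 from D requires an offset of -1 semitone, i.e. flat: Db.

Db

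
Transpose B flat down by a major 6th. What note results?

Db

A sixth below B lands on the letter D.
A major sixth spans 9 semitones, so Bb moves to pitch class 1. On the letter D that is Db.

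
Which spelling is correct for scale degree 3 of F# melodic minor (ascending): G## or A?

Each scale degree takes a distinct letter name. Degree 3 of a scale on F must use the letter A.
A and G## are enharmonically the same pitch, but only A uses the letter A, so it is the correct spelling here.

A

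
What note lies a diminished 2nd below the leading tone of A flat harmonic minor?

F##

The leading tone of Ab harmonic minor is G.
A diminished second (0 semitones) below G lands on the letter F, giving F##.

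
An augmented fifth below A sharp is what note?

D

A fifth below A lands on the letter D.
An augmented fifth spans 8 semitones, so A# moves to pitch class 2. On the letter D that is D.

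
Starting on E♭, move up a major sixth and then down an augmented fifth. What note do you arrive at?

A major sixth up from Eb is C (letter C, 9 semitones up).
An augmented fifth down from C is Fb (letter F, 8 semitones down).

Fb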